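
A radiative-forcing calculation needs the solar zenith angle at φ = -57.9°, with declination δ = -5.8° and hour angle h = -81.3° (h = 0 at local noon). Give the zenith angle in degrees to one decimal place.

cos θ_z = sin φ sin δ + cos φ cos δ cos h = 0.085607 + 0.079968 = 0.165575.
θ_z = arccos(0.165575) = 80.5°.

θ_z = 80.5°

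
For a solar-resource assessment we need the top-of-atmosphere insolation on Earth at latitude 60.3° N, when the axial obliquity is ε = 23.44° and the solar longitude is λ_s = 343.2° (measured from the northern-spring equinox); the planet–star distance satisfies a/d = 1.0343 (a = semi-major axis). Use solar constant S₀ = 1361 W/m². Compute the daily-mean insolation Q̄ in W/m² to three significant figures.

Solar declination: sin δ = sin ε · sin λ_s = sin 23.44° × sin 343.2° = -0.11497, so δ = -6.602°.
cos H₀ = −tan(+60.3°) tan(-6.602°) = 0.2029, H₀ = 1.3665 rad.
Bracket: H₀ sin φ sin δ + cos φ cos δ sin H₀ = 1.3665×0.86863×-0.11497 + 0.49546×0.99337×0.97920 = -0.136467 + 0.481938 = 0.345471.
Inverse-square distance factor (a/d)² = 1.0343² = 1.069776.
Q̄ = (S₀/π) × 1.069776 × [bracket] = (1361/π) × 1.069776 × 0.345471 = 160.1 W/m².

Q̄ ≈ 160 W/m²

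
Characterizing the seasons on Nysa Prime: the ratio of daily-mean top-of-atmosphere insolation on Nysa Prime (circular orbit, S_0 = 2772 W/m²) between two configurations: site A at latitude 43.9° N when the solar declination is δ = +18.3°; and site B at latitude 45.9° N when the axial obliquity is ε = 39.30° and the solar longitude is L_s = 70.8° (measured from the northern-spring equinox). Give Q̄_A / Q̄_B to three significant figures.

Q̄_A / Q̄_B ≈ 0.754

— Configuration A (ϕ=+43.9°):
cos h₀ = −tan(+43.9°) tan(+18.300°) = -0.3183, h₀ = 1.8947 rad.
Bracket: h₀ sin ϕ sin δ + cos ϕ cos δ sin h₀ = 1.8947×0.69340×0.31399 + 0.72055×0.94943×0.94800 = 0.412515 + 0.648538 = 1.061053.
Q̄ = (S_0/π) × [bracket] = (2772/π) × 1.061053 = 936.23 W/m².
— Configuration B (ϕ=+45.9°):
Solar declination: sin δ = sin ε · sin L_s = sin 39.30° × sin 70.8° = 0.59815, so δ = +36.738°.
cos h₀ = −tan(+45.9°) tan(+36.738°) = -0.7702, h₀ = 2.4500 rad.
Bracket: h₀ sin ϕ sin δ + cos ϕ cos δ sin h₀ = 2.4500×0.71813×0.59815 + 0.69591×0.80138×0.63778 = 1.052396 + 0.355682 = 1.408078.
Q̄ = (S_0/π) × [bracket] = (2772/π) × 1.408078 = 1242.4 W/m².
Ratio Q̄_A / Q̄_B = 936.23 / 1242.4 = 0.7536.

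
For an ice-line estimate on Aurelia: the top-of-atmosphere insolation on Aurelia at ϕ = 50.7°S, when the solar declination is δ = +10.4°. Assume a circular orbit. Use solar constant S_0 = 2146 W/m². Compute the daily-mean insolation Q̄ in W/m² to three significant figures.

cos h₀ = −tan(-50.7°) tan(+10.400°) = 0.2242, h₀ = 1.3446 rad.
Bracket: h₀ sin ϕ sin δ + cos ϕ cos δ sin h₀ = 1.3446×-0.77384×0.18052 + 0.63338×0.98357×0.97454 = -0.187832 + 0.607113 = 0.419281.
Q̄ = (S_0/π) × [bracket] = (2146/π) × 0.419281 = 286.4 W/m².

Q̄ ≈ 286 W/m²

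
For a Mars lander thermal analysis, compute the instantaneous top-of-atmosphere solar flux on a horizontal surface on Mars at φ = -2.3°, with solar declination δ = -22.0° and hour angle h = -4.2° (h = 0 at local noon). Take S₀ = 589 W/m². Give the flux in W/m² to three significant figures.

553 W/m²

cos θ_z = sin φ sin δ + cos φ cos δ cos h = 0.015034 + 0.923949 = 0.938983.
Flux = S₀ · cos θ_z = 589 × 0.938983 = 553.1 W/m².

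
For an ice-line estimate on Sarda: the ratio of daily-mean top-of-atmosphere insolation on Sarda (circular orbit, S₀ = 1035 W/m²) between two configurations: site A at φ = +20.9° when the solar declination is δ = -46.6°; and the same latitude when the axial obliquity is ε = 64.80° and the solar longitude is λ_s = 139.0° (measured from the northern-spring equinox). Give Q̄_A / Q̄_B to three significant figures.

— Configuration A (φ=+20.9°):
cos H₀ = −tan(+20.9°) tan(-46.600°) = 0.4038, H₀ = 1.1551 rad.
Bracket: H₀ sin φ sin δ + cos φ cos δ sin H₀ = 1.1551×0.35674×-0.72657 + 0.93420×0.68709×0.91484 = -0.299398 + 0.587217 = 0.287819.
Q̄ = (S₀/π) × [bracket] = (1035/π) × 0.287819 = 94.822 W/m².
— Configuration B (φ=+20.9°):
Solar declination: sin δ = sin ε · sin λ_s = sin 64.80° × sin 139.0° = 0.59362, so δ = +36.414°.
cos H₀ = −tan(+20.9°) tan(+36.414°) = -0.2817, H₀ = 1.8563 rad.
Bracket: H₀ sin φ sin δ + cos φ cos δ sin H₀ = 1.8563×0.35674×0.59362 + 0.93420×0.80475×0.95951 = 0.393105 + 0.721357 = 1.114462.
Q̄ = (S₀/π) × [bracket] = (1035/π) × 1.114462 = 367.16 W/m².
Ratio Q̄_A / Q̄_B = 94.822 / 367.16 = 0.2583.

Q̄_A / Q̄_B ≈ 0.258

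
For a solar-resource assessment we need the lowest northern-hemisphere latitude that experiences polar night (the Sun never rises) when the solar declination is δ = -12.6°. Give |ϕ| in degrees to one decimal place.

|ϕ| = 77.4°

Polar night requires cos h₀ = −tan ϕ tan δ ≥ 1, i.e. tan ϕ tan δ ≤ −1.
The boundary is |tan ϕ| · |tan δ| = 1, so |ϕ| = 90° − |δ| = 90° − 12.6° = 77.4° in the northern hemisphere.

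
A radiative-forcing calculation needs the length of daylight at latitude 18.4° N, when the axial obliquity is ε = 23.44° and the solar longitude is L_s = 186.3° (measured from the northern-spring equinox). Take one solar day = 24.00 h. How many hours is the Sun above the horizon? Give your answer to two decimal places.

11.89 h

Solar declination: sin δ = sin ε · sin L_s = sin 23.44° × sin 186.3° = -0.04365, so δ = -2.502°.
cos h₀ = −tan ϕ · tan δ = −tan(+18.4°) × tan(-2.502°) = 0.0145, so h₀ = 1.5563 rad = 89.17°.
Daylight = 2h₀/(2π) × 24.00 h = (1.5563/π) × 24.00 = 11.89 h.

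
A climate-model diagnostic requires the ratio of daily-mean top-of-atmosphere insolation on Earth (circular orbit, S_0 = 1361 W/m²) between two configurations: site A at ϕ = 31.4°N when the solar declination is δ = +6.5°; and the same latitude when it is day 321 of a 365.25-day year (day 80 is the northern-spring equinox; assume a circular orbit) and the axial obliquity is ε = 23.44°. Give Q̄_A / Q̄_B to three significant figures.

— Configuration A (ϕ=+31.4°):
cos h₀ = −tan(+31.4°) tan(+6.500°) = -0.0695, h₀ = 1.6404 rad.
Bracket: h₀ sin ϕ sin δ + cos ϕ cos δ sin h₀ = 1.6404×0.52101×0.11320 + 0.85355×0.99357×0.99758 = 0.096748 + 0.846009 = 0.942757.
Q̄ = (S_0/π) × [bracket] = (1361/π) × 0.942757 = 408.42 W/m².
— Configuration B (ϕ=+31.4°):
Solar longitude: L_s = 360° × (321 − 80)/365.25 = 237.536°.
sin δ = sin 23.44° × sin 237.536° = -0.33563, so δ = -19.611°.
cos h₀ = −tan(+31.4°) tan(-19.611°) = 0.2175, h₀ = 1.3516 rad.
Bracket: h₀ sin ϕ sin δ + cos ϕ cos δ sin h₀ = 1.3516×0.52101×-0.33563 + 0.85355×0.94200×0.97606 = -0.236350 + 0.784795 = 0.548445.
Q̄ = (S_0/π) × [bracket] = (1361/π) × 0.548445 = 237.60 W/m².
Ratio Q̄_A / Q̄_B = 408.42 / 237.60 = 1.719.

Q̄_A / Q̄_B ≈ 1.72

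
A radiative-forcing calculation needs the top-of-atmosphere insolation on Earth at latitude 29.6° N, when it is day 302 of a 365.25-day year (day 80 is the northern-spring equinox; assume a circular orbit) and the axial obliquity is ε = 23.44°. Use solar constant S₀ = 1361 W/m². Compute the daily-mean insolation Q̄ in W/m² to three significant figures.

Q̄ ≈ 285 W/m²

Solar longitude: λ_s = 360° × (302 − 80)/365.25 = 218.809°.
sin δ = sin 23.44° × sin 218.809° = -0.24930, so δ = -14.436°.
cos H₀ = −tan(+29.6°) tan(-14.436°) = 0.1462, H₀ = 1.4240 rad.
Bracket: H₀ sin φ sin δ + cos φ cos δ sin H₀ = 1.4240×0.49394×-0.24930 + 0.86949×0.96843×0.98925 = -0.175350 + 0.832988 = 0.657638.
Q̄ = (S₀/π) × [bracket] = (1361/π) × 0.657638 = 284.9 W/m².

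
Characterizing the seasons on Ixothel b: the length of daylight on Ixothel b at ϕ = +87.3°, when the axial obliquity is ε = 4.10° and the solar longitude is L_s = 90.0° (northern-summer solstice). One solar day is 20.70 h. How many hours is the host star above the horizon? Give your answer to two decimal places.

20.70 h

Solar declination: sin δ = sin ε · sin L_s = sin 4.10° × sin 90.0° = 0.07150, so δ = +4.100°.
Sunrise equation: cos h₀ = −tan ϕ · tan δ = -1.5200 ≤ −1, so the host star never sets (polar day) and h₀ = π.
Daylight = 2h₀/(2π) × 20.70 h = (3.1416/π) × 20.70 = 20.70 h.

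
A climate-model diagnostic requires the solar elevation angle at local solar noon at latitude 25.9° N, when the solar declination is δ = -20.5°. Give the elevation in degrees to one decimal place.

At local noon the hour angle is zero, so the zenith angle equals |φ − δ| = |+25.9° − (-20.500°)| = 46.400°.
Elevation = 90° − 46.400° = 43.6°.

43.6°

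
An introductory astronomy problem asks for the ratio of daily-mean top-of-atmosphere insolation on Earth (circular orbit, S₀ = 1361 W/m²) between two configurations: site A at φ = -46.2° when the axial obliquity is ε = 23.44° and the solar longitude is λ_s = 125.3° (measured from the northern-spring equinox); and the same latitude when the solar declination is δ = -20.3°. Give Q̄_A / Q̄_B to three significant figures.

Q̄_A / Q̄_B ≈ 0.301

— Configuration A (φ=-46.2°):
Solar declination: sin δ = sin ε · sin λ_s = sin 23.44° × sin 125.3° = 0.32465, so δ = +18.944°.
cos H₀ = −tan(-46.2°) tan(+18.944°) = 0.3579, H₀ = 1.2047 rad.
Bracket: H₀ sin φ sin δ + cos φ cos δ sin H₀ = 1.2047×-0.72176×0.32465 + 0.69214×0.94583×0.93375 = -0.282285 + 0.611276 = 0.328991.
Q̄ = (S₀/π) × [bracket] = (1361/π) × 0.328991 = 142.53 W/m².
— Configuration B (φ=-46.2°):
cos H₀ = −tan(-46.2°) tan(-20.300°) = -0.3857, H₀ = 1.9668 rad.
Bracket: H₀ sin φ sin δ + cos φ cos δ sin H₀ = 1.9668×-0.72176×-0.34694 + 0.69214×0.93789×0.92261 = 0.492501 + 0.598913 = 1.091414.
Q̄ = (S₀/π) × [bracket] = (1361/π) × 1.091414 = 472.82 W/m².
Ratio Q̄_A / Q̄_B = 142.53 / 472.82 = 0.3014.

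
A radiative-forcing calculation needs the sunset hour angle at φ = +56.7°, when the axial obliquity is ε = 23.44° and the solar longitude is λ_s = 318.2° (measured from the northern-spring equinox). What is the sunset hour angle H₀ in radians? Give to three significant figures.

H₀ = 1.14 rad

Solar declination: sin δ = sin ε · sin λ_s = sin 23.44° × sin 318.2° = -0.26514, so δ = -15.375°.
cos H₀ = −tan φ · tan δ = −tan(+56.7°) × tan(-15.375°) = 0.4186, so H₀ = 1.1389 rad = 65.25°.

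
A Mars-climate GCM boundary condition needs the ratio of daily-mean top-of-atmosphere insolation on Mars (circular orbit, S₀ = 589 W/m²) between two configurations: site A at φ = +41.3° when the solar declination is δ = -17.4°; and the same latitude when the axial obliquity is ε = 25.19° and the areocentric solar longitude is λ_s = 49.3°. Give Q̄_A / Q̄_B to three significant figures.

— Configuration A (φ=+41.3°):
cos H₀ = −tan(+41.3°) tan(-17.400°) = 0.2753, H₀ = 1.2919 rad.
Bracket: H₀ sin φ sin δ + cos φ cos δ sin H₀ = 1.2919×0.66000×-0.29904 + 0.75126×0.95424×0.96135 = -0.254978 + 0.689175 = 0.434197.
Q̄ = (S₀/π) × [bracket] = (589/π) × 0.434197 = 81.405 W/m².
— Configuration B (φ=+41.3°):
sin δ = sin 25.19° × sin 49.3° = 0.32268, so δ = +18.825°.
cos H₀ = −tan(+41.3°) tan(+18.825°) = -0.2995, H₀ = 1.8750 rad.
Bracket: H₀ sin φ sin δ + cos φ cos δ sin H₀ = 1.8750×0.66000×0.32268 + 0.75126×0.94651×0.95410 = 0.399317 + 0.678437 = 1.077754.
Q̄ = (S₀/π) × [bracket] = (589/π) × 1.077754 = 202.06 W/m².
Ratio Q̄_A / Q̄_B = 81.405 / 202.06 = 0.4029.

Q̄_A / Q̄_B ≈ 0.403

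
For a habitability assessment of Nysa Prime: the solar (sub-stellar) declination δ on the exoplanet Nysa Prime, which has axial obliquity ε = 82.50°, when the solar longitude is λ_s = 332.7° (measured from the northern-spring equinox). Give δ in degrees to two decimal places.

sin δ = sin ε · sin λ_s = sin 82.50° × sin 332.7° = -0.454726.
δ = arcsin(-0.454726) = -27.05°.

δ = -27.05°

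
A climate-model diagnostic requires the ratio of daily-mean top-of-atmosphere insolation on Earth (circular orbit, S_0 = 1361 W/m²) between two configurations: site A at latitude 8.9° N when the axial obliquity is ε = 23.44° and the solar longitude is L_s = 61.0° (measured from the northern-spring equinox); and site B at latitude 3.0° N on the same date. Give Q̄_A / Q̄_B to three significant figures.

Q̄_A / Q̄_B ≈ 1.05

— Configuration A (ϕ=+8.9°):
Solar declination: sin δ = sin ε · sin L_s = sin 23.44° × sin 61.0° = 0.34791, so δ = +20.360°.
cos h₀ = −tan(+8.9°) tan(+20.360°) = -0.0581, h₀ = 1.6289 rad.
Bracket: h₀ sin ϕ sin δ + cos ϕ cos δ sin h₀ = 1.6289×0.15471×0.34791 + 0.98796×0.93753×0.99831 = 0.087676 + 0.924677 = 1.012353.
Q̄ = (S_0/π) × [bracket] = (1361/π) × 1.012353 = 438.57 W/m².
— Configuration B (ϕ=+3.0°):
cos h₀ = −tan(+3.0°) tan(+20.360°) = -0.0194, h₀ = 1.5902 rad.
Bracket: h₀ sin ϕ sin δ + cos ϕ cos δ sin h₀ = 1.5902×0.05234×0.34791 + 0.99863×0.93753×0.99981 = 0.028957 + 0.936068 = 0.965025.
Q̄ = (S_0/π) × [bracket] = (1361/π) × 0.965025 = 418.07 W/m².
Ratio Q̄_A / Q̄_B = 438.57 / 418.07 = 1.049.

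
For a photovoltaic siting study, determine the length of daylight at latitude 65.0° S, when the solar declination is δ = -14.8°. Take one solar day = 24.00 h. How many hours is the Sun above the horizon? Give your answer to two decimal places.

16.60 h

cos H₀ = −tan φ · tan δ = −tan(-65.0°) × tan(-14.800°) = -0.5666, so H₀ = 2.1732 rad = 124.51°.
Daylight = 2H₀/(2π) × 24.00 h = (2.1732/π) × 24.00 = 16.60 h.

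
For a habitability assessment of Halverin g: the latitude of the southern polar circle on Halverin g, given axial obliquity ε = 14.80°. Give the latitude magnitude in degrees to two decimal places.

75.20°

The polar circle is the lowest latitude that experiences at least one full rotation of continuous darkness at the northern-summer solstice; it lies at |φ| = 90° − ε = 90° − 14.80° = 75.20°.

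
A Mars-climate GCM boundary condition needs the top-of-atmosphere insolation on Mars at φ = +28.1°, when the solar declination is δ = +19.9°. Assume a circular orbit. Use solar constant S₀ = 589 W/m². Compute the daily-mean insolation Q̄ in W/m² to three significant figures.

cos H₀ = −tan(+28.1°) tan(+19.900°) = -0.1933, H₀ = 1.7653 rad.
Bracket: H₀ sin φ sin δ + cos φ cos δ sin H₀ = 1.7653×0.47101×0.34038 + 0.88213×0.94029×0.98114 = 0.283017 + 0.813814 = 1.096831.
Q̄ = (S₀/π) × [bracket] = (589/π) × 1.096831 = 205.6 W/m².

Q̄ ≈ 206 W/m²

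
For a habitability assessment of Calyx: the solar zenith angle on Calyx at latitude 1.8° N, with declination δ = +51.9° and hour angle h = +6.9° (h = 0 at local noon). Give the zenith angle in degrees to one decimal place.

cos θ_z = sin φ sin δ + cos φ cos δ cos h = 0.024718 + 0.612265 = 0.636983.
θ_z = arccos(0.636983) = 50.4°.

θ_z = 50.4°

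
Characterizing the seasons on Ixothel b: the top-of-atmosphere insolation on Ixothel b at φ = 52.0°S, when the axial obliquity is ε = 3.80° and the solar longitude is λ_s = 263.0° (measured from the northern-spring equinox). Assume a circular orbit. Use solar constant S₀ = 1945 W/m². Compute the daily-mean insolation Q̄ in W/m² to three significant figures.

Solar declination: sin δ = sin ε · sin λ_s = sin 3.80° × sin 263.0° = -0.06578, so δ = -3.772°.
cos H₀ = −tan(-52.0°) tan(-3.772°) = -0.0844, H₀ = 1.6553 rad.
Bracket: H₀ sin φ sin δ + cos φ cos δ sin H₀ = 1.6553×-0.78801×-0.06578 + 0.61566×0.99783×0.99643 = 0.085803 + 0.612131 = 0.697934.
Q̄ = (S₀/π) × [bracket] = (1945/π) × 0.697934 = 432.1 W/m².

Q̄ ≈ 432 W/m²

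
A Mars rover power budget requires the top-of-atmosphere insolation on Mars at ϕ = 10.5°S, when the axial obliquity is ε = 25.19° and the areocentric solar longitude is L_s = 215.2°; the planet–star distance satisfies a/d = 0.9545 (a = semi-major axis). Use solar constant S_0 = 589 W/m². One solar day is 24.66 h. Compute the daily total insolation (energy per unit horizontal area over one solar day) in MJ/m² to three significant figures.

15.5 MJ/m²

sin δ = sin 25.19° × sin 215.2° = -0.24534, so δ = -14.202°.
cos h₀ = −tan(-10.5°) tan(-14.202°) = -0.0469, h₀ = 1.6177 rad.
Bracket: h₀ sin ϕ sin δ + cos ϕ cos δ sin h₀ = 1.6177×-0.18224×-0.24534 + 0.98325×0.96944×0.99890 = 0.072329 + 0.952153 = 1.024482.
Inverse-square distance factor (a/d)² = 0.9545² = 0.911070.
Q̄ = (S_0/π) × 0.911070 × [bracket] = (589/π) × 0.911070 × 1.024482 = 174.99 W/m².
Daily total = Q̄ × 24.66 h × 3600 s/h = 174.99 × 24.66 × 3600 / 10⁶ = 15.53 MJ/m².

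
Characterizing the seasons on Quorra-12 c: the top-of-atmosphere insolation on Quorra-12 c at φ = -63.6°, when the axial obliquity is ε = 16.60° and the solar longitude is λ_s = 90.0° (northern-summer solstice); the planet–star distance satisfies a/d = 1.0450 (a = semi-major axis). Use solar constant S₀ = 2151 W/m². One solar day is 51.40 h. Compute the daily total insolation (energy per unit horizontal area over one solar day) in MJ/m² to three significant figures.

14.3 MJ/m²

Solar declination: sin δ = sin ε · sin λ_s = sin 16.60° × sin 90.0° = 0.28569, so δ = +16.600°.
cos H₀ = −tan(-63.6°) tan(+16.600°) = 0.6005, H₀ = 0.9266 rad.
Bracket: H₀ sin φ sin δ + cos φ cos δ sin H₀ = 0.9266×-0.89571×0.28569 + 0.44464×0.95832×0.79959 = -0.237113 + 0.340711 = 0.103598.
Inverse-square distance factor (a/d)² = 1.0450² = 1.092025.
Q̄ = (S₀/π) × 1.092025 × [bracket] = (2151/π) × 1.092025 × 0.103598 = 77.459 W/m².
Daily total = Q̄ × 51.40 h × 3600 s/h = 77.459 × 51.40 × 3600 / 10⁶ = 14.33 MJ/m².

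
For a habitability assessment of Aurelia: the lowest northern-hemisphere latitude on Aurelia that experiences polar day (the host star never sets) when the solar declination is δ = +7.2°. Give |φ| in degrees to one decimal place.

|φ| = 82.8°

Polar day requires cos H₀ = −tan φ tan δ ≤ −1, i.e. tan φ tan δ ≥ 1.
The boundary is |tan φ| · |tan δ| = 1, so |φ| = 90° − |δ| = 90° − 7.2° = 82.8° in the northern hemisphere.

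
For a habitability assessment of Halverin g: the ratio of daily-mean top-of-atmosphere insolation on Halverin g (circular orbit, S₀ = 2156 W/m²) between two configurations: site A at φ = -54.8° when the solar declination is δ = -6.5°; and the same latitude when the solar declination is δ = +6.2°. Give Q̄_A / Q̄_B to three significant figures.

Q̄_A / Q̄_B ≈ 1.64

— Configuration A (φ=-54.8°):
cos H₀ = −tan(-54.8°) tan(-6.500°) = -0.1615, H₀ = 1.7330 rad.
Bracket: H₀ sin φ sin δ + cos φ cos δ sin H₀ = 1.7330×-0.81714×-0.11320 + 0.57643×0.99357×0.98687 = 0.160303 + 0.565204 = 0.725507.
Q̄ = (S₀/π) × [bracket] = (2156/π) × 0.725507 = 497.90 W/m².
— Configuration B (φ=-54.8°):
cos H₀ = −tan(-54.8°) tan(+6.200°) = 0.1540, H₀ = 1.4162 rad.
Bracket: H₀ sin φ sin δ + cos φ cos δ sin H₀ = 1.4162×-0.81714×0.10800 + 0.57643×0.99415×0.98807 = -0.124981 + 0.566221 = 0.441240.
Q̄ = (S₀/π) × [bracket] = (2156/π) × 0.441240 = 302.81 W/m².
Ratio Q̄_A / Q̄_B = 497.90 / 302.81 = 1.644.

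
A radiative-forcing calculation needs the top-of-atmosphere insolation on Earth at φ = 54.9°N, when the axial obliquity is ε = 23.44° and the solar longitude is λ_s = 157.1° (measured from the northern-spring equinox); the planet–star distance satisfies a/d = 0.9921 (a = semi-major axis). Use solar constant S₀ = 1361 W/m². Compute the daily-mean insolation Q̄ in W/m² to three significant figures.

Q̄ ≈ 333 W/m²

Solar declination: sin δ = sin ε · sin λ_s = sin 23.44° × sin 157.1° = 0.15479, so δ = +8.905°.
cos H₀ = −tan(+54.9°) tan(+8.905°) = -0.2229, H₀ = 1.7956 rad.
Bracket: H₀ sin φ sin δ + cos φ cos δ sin H₀ = 1.7956×0.81815×0.15479 + 0.57501×0.98795×0.97483 = 0.227397 + 0.553783 = 0.781180.
Inverse-square distance factor (a/d)² = 0.9921² = 0.984262.
Q̄ = (S₀/π) × 0.984262 × [bracket] = (1361/π) × 0.984262 × 0.781180 = 333.1 W/m².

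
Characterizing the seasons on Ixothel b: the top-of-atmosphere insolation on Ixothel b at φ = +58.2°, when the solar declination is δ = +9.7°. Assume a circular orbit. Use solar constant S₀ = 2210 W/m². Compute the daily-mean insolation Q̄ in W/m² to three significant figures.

Q̄ ≈ 538 W/m²

cos H₀ = −tan(+58.2°) tan(+9.700°) = -0.2757, H₀ = 1.8501 rad.
Bracket: H₀ sin φ sin δ + cos φ cos δ sin H₀ = 1.8501×0.84989×0.16849 + 0.52696×0.98570×0.96125 = 0.264931 + 0.499297 = 0.764228.
Q̄ = (S₀/π) × [bracket] = (2210/π) × 0.764228 = 537.6 W/m².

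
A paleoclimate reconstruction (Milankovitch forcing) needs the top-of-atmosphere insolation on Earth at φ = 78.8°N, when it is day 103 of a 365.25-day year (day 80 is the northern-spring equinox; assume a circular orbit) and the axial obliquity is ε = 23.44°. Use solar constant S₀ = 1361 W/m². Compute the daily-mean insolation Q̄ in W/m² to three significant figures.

Solar longitude: λ_s = 360° × (103 − 80)/365.25 = 22.669°.
sin δ = sin 23.44° × sin 22.669° = 0.15331, so δ = +8.819°.
cos H₀ = −tan(+78.8°) tan(+8.819°) = -0.7836, H₀ = 2.4712 rad.
Bracket: H₀ sin φ sin δ + cos φ cos δ sin H₀ = 2.4712×0.98096×0.15331 + 0.19423×0.98818×0.62133 = 0.371646 + 0.119254 = 0.490900.
Q̄ = (S₀/π) × [bracket] = (1361/π) × 0.490900 = 212.7 W/m².

Q̄ ≈ 213 W/m²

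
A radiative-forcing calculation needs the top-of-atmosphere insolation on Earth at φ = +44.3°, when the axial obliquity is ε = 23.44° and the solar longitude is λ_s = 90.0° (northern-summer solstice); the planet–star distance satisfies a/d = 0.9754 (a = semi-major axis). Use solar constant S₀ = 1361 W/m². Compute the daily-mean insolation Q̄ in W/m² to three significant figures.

Solar declination: sin δ = sin ε · sin λ_s = sin 23.44° × sin 90.0° = 0.39779, so δ = +23.440°.
cos H₀ = −tan(+44.3°) tan(+23.440°) = -0.4231, H₀ = 2.0077 rad.
Bracket: H₀ sin φ sin δ + cos φ cos δ sin H₀ = 2.0077×0.69842×0.39779 + 0.71569×0.91748×0.90608 = 0.557788 + 0.594960 = 1.152748.
Inverse-square distance factor (a/d)² = 0.9754² = 0.951405.
Q̄ = (S₀/π) × 0.951405 × [bracket] = (1361/π) × 0.951405 × 1.152748 = 475.1 W/m².

Q̄ ≈ 475 W/m²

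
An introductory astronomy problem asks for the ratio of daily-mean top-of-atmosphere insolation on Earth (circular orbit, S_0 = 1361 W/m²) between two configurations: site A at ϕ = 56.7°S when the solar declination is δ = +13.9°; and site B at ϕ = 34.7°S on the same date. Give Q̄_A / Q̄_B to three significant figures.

— Configuration A (ϕ=-56.7°):
cos h₀ = −tan(-56.7°) tan(+13.900°) = 0.3767, h₀ = 1.1845 rad.
Bracket: h₀ sin ϕ sin δ + cos ϕ cos δ sin h₀ = 1.1845×-0.83581×0.24023 + 0.54902×0.97072×0.92632 = -0.237832 + 0.493677 = 0.255845.
Q̄ = (S_0/π) × [bracket] = (1361/π) × 0.255845 = 110.84 W/m².
— Configuration B (ϕ=-34.7°):
cos h₀ = −tan(-34.7°) tan(+13.900°) = 0.1714, h₀ = 1.3986 rad.
Bracket: h₀ sin ϕ sin δ + cos ϕ cos δ sin h₀ = 1.3986×-0.56928×0.24023 + 0.82214×0.97072×0.98521 = -0.191270 + 0.786264 = 0.594994.
Q̄ = (S_0/π) × [bracket] = (1361/π) × 0.594994 = 257.76 W/m².
Ratio Q̄_A / Q̄_B = 110.84 / 257.76 = 0.4300.

Q̄_A / Q̄_B ≈ 0.430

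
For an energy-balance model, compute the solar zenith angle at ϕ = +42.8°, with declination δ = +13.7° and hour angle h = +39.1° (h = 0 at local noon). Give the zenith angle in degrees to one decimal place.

cos θ_z = sin ϕ sin δ + cos ϕ cos δ cos h = 0.160918 + 0.553208 = 0.714126.
θ_z = arccos(0.714126) = 44.4°.

θ_z = 44.4°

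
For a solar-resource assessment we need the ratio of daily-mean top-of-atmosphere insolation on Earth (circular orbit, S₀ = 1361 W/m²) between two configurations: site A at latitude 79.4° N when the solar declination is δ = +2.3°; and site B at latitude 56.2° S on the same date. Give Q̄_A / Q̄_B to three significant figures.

— Configuration A (φ=+79.4°):
cos H₀ = −tan(+79.4°) tan(+2.300°) = -0.2146, H₀ = 1.7871 rad.
Bracket: H₀ sin φ sin δ + cos φ cos δ sin H₀ = 1.7871×0.98294×0.04013 + 0.18395×0.99919×0.97670 = 0.070493 + 0.179518 = 0.250011.
Q̄ = (S₀/π) × [bracket] = (1361/π) × 0.250011 = 108.31 W/m².
— Configuration B (φ=-56.2°):
cos H₀ = −tan(-56.2°) tan(+2.300°) = 0.0600, H₀ = 1.5108 rad.
Bracket: H₀ sin φ sin δ + cos φ cos δ sin H₀ = 1.5108×-0.83098×0.04013 + 0.55630×0.99919×0.99820 = -0.050381 + 0.554849 = 0.504468.
Q̄ = (S₀/π) × [bracket] = (1361/π) × 0.504468 = 218.55 W/m².
Ratio Q̄_A / Q̄_B = 108.31 / 218.55 = 0.4956.

Q̄_A / Q̄_B ≈ 0.496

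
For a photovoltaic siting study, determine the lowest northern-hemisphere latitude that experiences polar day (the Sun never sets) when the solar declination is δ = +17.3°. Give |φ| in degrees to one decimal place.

Polar day requires cos H₀ = −tan φ tan δ ≤ −1, i.e. tan φ tan δ ≥ 1.
The boundary is |tan φ| · |tan δ| = 1, so |φ| = 90° − |δ| = 90° − 17.3° = 72.7° in the northern hemisphere.

|φ| = 72.7°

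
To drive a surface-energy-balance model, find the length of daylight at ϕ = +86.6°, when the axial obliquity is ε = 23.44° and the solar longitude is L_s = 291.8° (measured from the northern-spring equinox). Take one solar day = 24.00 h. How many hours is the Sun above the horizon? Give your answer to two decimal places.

0.00 h

Solar declination: sin δ = sin ε · sin L_s = sin 23.44° × sin 291.8° = -0.36934, so δ = -21.675°.
cos h₀ = −tan ϕ · tan δ = 6.6897 ≥ 1, so the Sun never rises (polar night) and h₀ = 0.
Daylight = 2h₀/(2π) × 24.00 h = (0.0000/π) × 24.00 = 0.00 h.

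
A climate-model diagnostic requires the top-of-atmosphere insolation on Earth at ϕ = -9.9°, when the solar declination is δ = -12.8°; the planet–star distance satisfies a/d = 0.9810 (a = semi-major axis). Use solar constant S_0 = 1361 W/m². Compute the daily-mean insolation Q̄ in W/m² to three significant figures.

cos h₀ = −tan(-9.9°) tan(-12.800°) = -0.0397, h₀ = 1.6105 rad.
Bracket: h₀ sin ϕ sin δ + cos ϕ cos δ sin h₀ = 1.6105×-0.17193×-0.22155 + 0.98511×0.97515×0.99921 = 0.061346 + 0.959871 = 1.021217.
Inverse-square distance factor (a/d)² = 0.9810² = 0.962361.
Q̄ = (S_0/π) × 0.962361 × [bracket] = (1361/π) × 0.962361 × 1.021217 = 425.8 W/m².

Q̄ ≈ 426 W/m²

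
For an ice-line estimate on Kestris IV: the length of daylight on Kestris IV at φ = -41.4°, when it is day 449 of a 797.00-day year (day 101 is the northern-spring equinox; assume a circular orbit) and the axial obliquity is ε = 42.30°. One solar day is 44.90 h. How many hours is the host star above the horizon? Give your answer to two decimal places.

19.01 h

Solar longitude: λ_s = 360° × (449 − 101)/797.00 = 157.189°.
sin δ = sin 42.30° × sin 157.189° = 0.26092, so δ = +15.124°.
cos H₀ = −tan φ · tan δ = −tan(-41.4°) × tan(+15.124°) = 0.2383, so H₀ = 1.3302 rad = 76.21°.
Daylight = 2H₀/(2π) × 44.90 h = (1.3302/π) × 44.90 = 19.01 h.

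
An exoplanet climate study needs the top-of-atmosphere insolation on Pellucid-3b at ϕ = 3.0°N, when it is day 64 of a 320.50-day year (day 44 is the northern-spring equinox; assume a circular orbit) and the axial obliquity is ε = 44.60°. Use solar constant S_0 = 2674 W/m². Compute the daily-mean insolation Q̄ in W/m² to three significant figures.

Q̄ ≈ 838 W/m²

Solar longitude: L_s = 360° × (64 − 44)/320.50 = 22.465°.
sin δ = sin 44.60° × sin 22.465° = 0.26830, so δ = +15.563°.
cos h₀ = −tan(+3.0°) tan(+15.563°) = -0.0146, h₀ = 1.5854 rad.
Bracket: h₀ sin ϕ sin δ + cos ϕ cos δ sin h₀ = 1.5854×0.05234×0.26830 + 0.99863×0.96333×0.99989 = 0.022263 + 0.961904 = 0.984167.
Q̄ = (S_0/π) × [bracket] = (2674/π) × 0.984167 = 837.7 W/m².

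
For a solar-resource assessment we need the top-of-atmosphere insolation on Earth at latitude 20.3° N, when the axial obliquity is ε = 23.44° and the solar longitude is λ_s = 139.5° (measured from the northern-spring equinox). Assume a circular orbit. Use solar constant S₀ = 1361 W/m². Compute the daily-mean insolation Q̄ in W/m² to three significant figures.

Solar declination: sin δ = sin ε · sin λ_s = sin 23.44° × sin 139.5° = 0.25834, so δ = +14.972°.
cos H₀ = −tan(+20.3°) tan(+14.972°) = -0.0989, H₀ = 1.6699 rad.
Bracket: H₀ sin φ sin δ + cos φ cos δ sin H₀ = 1.6699×0.34694×0.25834 + 0.93789×0.96605×0.99510 = 0.149671 + 0.901609 = 1.051280.
Q̄ = (S₀/π) × [bracket] = (1361/π) × 1.051280 = 455.4 W/m².

Q̄ ≈ 455 W/m²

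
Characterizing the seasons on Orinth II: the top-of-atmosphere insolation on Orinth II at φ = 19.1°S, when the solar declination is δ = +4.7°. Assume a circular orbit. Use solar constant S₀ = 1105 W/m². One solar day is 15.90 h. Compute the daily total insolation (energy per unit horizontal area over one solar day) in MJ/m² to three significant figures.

cos H₀ = −tan(-19.1°) tan(+4.700°) = 0.0285, H₀ = 1.5423 rad.
Bracket: H₀ sin φ sin δ + cos φ cos δ sin H₀ = 1.5423×-0.32722×0.08194 + 0.94495×0.99664×0.99959 = -0.041353 + 0.941389 = 0.900036.
Q̄ = (S₀/π) × [bracket] = (1105/π) × 0.900036 = 316.57 W/m².
Daily total = Q̄ × 15.90 h × 3600 s/h = 316.57 × 15.90 × 3600 / 10⁶ = 18.12 MJ/m².

18.1 MJ/m²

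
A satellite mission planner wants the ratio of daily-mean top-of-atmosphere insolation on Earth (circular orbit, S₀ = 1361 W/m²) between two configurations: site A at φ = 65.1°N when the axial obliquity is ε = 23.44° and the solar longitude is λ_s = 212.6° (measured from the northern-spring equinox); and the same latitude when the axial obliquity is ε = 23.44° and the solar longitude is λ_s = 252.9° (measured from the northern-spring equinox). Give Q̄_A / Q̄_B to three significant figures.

— Configuration A (φ=+65.1°):
Solar declination: sin δ = sin ε · sin λ_s = sin 23.44° × sin 212.6° = -0.21432, so δ = -12.375°.
cos H₀ = −tan(+65.1°) tan(-12.375°) = 0.4727, H₀ = 1.0785 rad.
Bracket: H₀ sin φ sin δ + cos φ cos δ sin H₀ = 1.0785×0.90704×-0.21432 + 0.42104×0.97676×0.88123 = -0.209657 + 0.362410 = 0.152753.
Q̄ = (S₀/π) × [bracket] = (1361/π) × 0.152753 = 66.176 W/m².
— Configuration B (φ=+65.1°):
Solar declination: sin δ = sin ε · sin λ_s = sin 23.44° × sin 252.9° = -0.38020, so δ = -22.346°.
cos H₀ = −tan(+65.1°) tan(-22.346°) = 0.8856, H₀ = 0.4830 rad.
Bracket: H₀ sin φ sin δ + cos φ cos δ sin H₀ = 0.4830×0.90704×-0.38020 + 0.42104×0.92490×0.46448 = -0.166566 + 0.180878 = 0.014312.
Q̄ = (S₀/π) × [bracket] = (1361/π) × 0.014312 = 6.2002 W/m².
Ratio Q̄_A / Q̄_B = 66.176 / 6.2002 = 10.67.

Q̄_A / Q̄_B ≈ 10.7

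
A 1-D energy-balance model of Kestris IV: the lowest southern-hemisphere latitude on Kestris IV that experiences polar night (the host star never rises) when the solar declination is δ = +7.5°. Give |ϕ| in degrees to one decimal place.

Polar night requires cos h₀ = −tan ϕ tan δ ≥ 1, i.e. tan ϕ tan δ ≤ −1.
The boundary is |tan ϕ| · |tan δ| = 1, so |ϕ| = 90° − |δ| = 90° − 7.5° = 82.5° in the southern hemisphere.

|ϕ| = 82.5°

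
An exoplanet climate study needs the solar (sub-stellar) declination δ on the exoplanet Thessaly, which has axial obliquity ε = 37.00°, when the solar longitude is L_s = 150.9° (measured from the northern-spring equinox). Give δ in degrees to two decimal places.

δ = +17.02°

sin δ = sin ε · sin L_s = sin 37.00° × sin 150.9° = 0.292684.
δ = arcsin(0.292684) = +17.02°.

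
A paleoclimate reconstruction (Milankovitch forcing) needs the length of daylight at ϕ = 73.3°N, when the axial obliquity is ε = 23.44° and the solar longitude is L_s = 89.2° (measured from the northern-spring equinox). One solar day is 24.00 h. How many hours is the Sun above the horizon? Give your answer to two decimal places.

24.00 h

Solar declination: sin δ = sin ε · sin L_s = sin 23.44° × sin 89.2° = 0.39775, so δ = +23.438°.
Sunrise equation: cos h₀ = −tan ϕ · tan δ = -1.4450 ≤ −1, so the Sun never sets (polar day) and h₀ = π.
Daylight = 2h₀/(2π) × 24.00 h = (3.1416/π) × 24.00 = 24.00 h.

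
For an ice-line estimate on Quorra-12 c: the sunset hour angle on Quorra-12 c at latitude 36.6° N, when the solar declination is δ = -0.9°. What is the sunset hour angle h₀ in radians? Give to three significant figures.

cos h₀ = −tan ϕ · tan δ = −tan(+36.6°) × tan(-0.900°) = 0.0117, so h₀ = 1.5591 rad = 89.33°.

h₀ = 1.56 rad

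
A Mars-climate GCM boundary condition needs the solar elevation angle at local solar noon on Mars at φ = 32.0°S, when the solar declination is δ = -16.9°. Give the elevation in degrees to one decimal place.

At local noon the hour angle is zero, so the zenith angle equals |φ − δ| = |-32.0° − (-16.900°)| = 15.100°.
Elevation = 90° − 15.100° = 74.9°.

74.9°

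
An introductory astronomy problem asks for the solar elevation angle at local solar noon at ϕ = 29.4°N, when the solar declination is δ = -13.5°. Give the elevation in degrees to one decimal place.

At local noon the hour angle is zero, so the zenith angle equals |ϕ − δ| = |+29.4° − (-13.500°)| = 42.900°.
Elevation = 90° − 42.900° = 47.1°.

47.1°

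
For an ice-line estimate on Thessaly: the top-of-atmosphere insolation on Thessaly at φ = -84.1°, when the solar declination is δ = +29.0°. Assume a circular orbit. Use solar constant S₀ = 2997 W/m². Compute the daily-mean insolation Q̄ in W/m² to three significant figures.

Q̄ ≈ 0.00 W/m²

cos H₀ = −tan(-84.1°) tan(+29.000°) = 5.3639 ≥ 1 ⇒ polar night, H₀ = 0 and Q̄ = 0.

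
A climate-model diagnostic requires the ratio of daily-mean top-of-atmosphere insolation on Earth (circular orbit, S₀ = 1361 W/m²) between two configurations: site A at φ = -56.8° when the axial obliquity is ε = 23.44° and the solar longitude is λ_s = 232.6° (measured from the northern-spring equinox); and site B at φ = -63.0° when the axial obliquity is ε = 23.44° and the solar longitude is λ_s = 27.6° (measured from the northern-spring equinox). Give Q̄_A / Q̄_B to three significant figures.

Q̄_A / Q̄_B ≈ 4.59

— Configuration A (φ=-56.8°):
Solar declination: sin δ = sin ε · sin λ_s = sin 23.44° × sin 232.6° = -0.31601, so δ = -18.422°.
cos H₀ = −tan(-56.8°) tan(-18.422°) = -0.5090, H₀ = 2.1048 rad.
Bracket: H₀ sin φ sin δ + cos φ cos δ sin H₀ = 2.1048×-0.83676×-0.31601 + 0.54756×0.94876×0.86077 = 0.556561 + 0.447173 = 1.003734.
Q̄ = (S₀/π) × [bracket] = (1361/π) × 1.003734 = 434.84 W/m².
— Configuration B (φ=-63.0°):
Solar declination: sin δ = sin ε · sin λ_s = sin 23.44° × sin 27.6° = 0.18429, so δ = +10.620°.
cos H₀ = −tan(-63.0°) tan(+10.620°) = 0.3680, H₀ = 1.1939 rad.
Bracket: H₀ sin φ sin δ + cos φ cos δ sin H₀ = 1.1939×-0.89101×0.18429 + 0.45399×0.98287×0.92983 = -0.196043 + 0.414902 = 0.218859.
Q̄ = (S₀/π) × [bracket] = (1361/π) × 0.218859 = 94.814 W/m².
Ratio Q̄_A / Q̄_B = 434.84 / 94.814 = 4.586.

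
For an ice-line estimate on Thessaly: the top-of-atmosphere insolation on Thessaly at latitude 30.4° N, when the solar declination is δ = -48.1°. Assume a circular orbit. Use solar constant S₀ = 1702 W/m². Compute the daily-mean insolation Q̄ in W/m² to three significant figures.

Q̄ ≈ 61.0 W/m²

cos H₀ = −tan(+30.4°) tan(-48.100°) = 0.6539, H₀ = 0.8581 rad.
Bracket: H₀ sin φ sin δ + cos φ cos δ sin H₀ = 0.8581×0.50603×-0.74431 + 0.86251×0.66783×0.75659 = -0.323198 + 0.435803 = 0.112605.
Q̄ = (S₀/π) × [bracket] = (1702/π) × 0.112605 = 61.01 W/m².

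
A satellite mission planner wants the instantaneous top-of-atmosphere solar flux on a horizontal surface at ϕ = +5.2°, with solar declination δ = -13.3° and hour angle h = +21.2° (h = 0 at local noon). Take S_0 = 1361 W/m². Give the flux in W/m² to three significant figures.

cos θ_z = sin ϕ sin δ + cos ϕ cos δ cos h = -0.020850 + 0.903584 = 0.882734.
Flux = S_0 · cos θ_z = 1361 × 0.882734 = 1201 W/m².

1.20e+03 W/m²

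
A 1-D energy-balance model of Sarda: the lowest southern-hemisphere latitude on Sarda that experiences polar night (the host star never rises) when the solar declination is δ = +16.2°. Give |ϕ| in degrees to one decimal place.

|ϕ| = 73.8°

Polar night requires cos h₀ = −tan ϕ tan δ ≥ 1, i.e. tan ϕ tan δ ≤ −1.
The boundary is |tan ϕ| · |tan δ| = 1, so |ϕ| = 90° − |δ| = 90° − 16.2° = 73.8° in the southern hemisphere.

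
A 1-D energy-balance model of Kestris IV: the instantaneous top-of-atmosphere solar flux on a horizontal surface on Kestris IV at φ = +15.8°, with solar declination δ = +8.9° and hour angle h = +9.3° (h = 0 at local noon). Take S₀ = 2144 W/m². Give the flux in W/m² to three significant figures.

cos θ_z = sin φ sin δ + cos φ cos δ cos h = 0.042125 + 0.938137 = 0.980262.
Flux = S₀ · cos θ_z = 2144 × 0.980262 = 2102 W/m².

2.10e+03 W/m²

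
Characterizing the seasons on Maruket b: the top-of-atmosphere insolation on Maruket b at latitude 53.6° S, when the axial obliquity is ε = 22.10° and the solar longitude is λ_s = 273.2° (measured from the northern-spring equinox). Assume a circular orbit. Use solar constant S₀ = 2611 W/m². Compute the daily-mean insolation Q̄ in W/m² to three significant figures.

Q̄ ≈ 923 W/m²

Solar declination: sin δ = sin ε · sin λ_s = sin 22.10° × sin 273.2° = -0.37564, so δ = -22.064°.
cos H₀ = −tan(-53.6°) tan(-22.064°) = -0.5498, H₀ = 2.1529 rad.
Bracket: H₀ sin φ sin δ + cos φ cos δ sin H₀ = 2.1529×-0.80489×-0.37564 + 0.59342×0.92677×0.83532 = 0.650927 + 0.459396 = 1.110323.
Q̄ = (S₀/π) × [bracket] = (2611/π) × 1.110323 = 922.8 W/m².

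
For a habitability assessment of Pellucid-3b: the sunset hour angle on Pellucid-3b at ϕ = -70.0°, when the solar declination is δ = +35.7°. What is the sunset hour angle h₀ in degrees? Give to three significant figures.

cos h₀ = −tan ϕ · tan δ = 1.9743 ≥ 1, so the host star never rises (polar night) and h₀ = 0.

h₀ = 0.00°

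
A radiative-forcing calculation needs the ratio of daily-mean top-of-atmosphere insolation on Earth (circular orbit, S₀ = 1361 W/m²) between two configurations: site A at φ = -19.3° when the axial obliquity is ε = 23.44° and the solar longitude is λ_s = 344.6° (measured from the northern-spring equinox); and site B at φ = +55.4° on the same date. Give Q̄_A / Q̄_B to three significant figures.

Q̄_A / Q̄_B ≈ 2.29

— Configuration A (φ=-19.3°):
Solar declination: sin δ = sin ε · sin λ_s = sin 23.44° × sin 344.6° = -0.10564, so δ = -6.064°.
cos H₀ = −tan(-19.3°) tan(-6.064°) = -0.0372, H₀ = 1.6080 rad.
Bracket: H₀ sin φ sin δ + cos φ cos δ sin H₀ = 1.6080×-0.33051×-0.10564 + 0.94380×0.99440×0.99931 = 0.056143 + 0.937867 = 0.994010.
Q̄ = (S₀/π) × [bracket] = (1361/π) × 0.994010 = 430.62 W/m².
— Configuration B (φ=+55.4°):
cos H₀ = −tan(+55.4°) tan(-6.064°) = 0.1540, H₀ = 1.4162 rad.
Bracket: H₀ sin φ sin δ + cos φ cos δ sin H₀ = 1.4162×0.82314×-0.10564 + 0.56784×0.99440×0.98807 = -0.123148 + 0.557924 = 0.434776.
Q̄ = (S₀/π) × [bracket] = (1361/π) × 0.434776 = 188.35 W/m².
Ratio Q̄_A / Q̄_B = 430.62 / 188.35 = 2.286.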